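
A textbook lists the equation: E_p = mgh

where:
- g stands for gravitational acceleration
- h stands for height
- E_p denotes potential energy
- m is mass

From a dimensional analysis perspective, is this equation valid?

Yes

g (gravitational acceleration) has dimensions [L T^-2].
h (height) has dimensions [L].
E_p (potential energy) has dimensions [L^2 M T^-2].
m (mass) has dimensions [M].

Left side: [L^2 M T^-2]
Right side: [L^2 M T^-2]

Both sides have the same dimensions, so the equation is dimensionally consistent.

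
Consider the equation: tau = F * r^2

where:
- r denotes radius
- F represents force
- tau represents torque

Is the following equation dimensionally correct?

No

r (radius) has dimensions [L].
F (force) has dimensions [L M T^-2].
tau (torque) has dimensions [L^2 M T^-2].

Left side: [L^2 M T^-2]
Right side: [L^3 M T^-2]

The two sides have different dimensions, so the equation is NOT dimensionally consistent.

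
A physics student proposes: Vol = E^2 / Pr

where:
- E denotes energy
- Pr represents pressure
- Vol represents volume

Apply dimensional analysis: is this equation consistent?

No

E (energy) has dimensions [L^2 M T^-2].
Pr (pressure) has dimensions [L^-1 M T^-2].
Vol (volume) has dimensions [L^3].

Left side: [L^3]
Right side: [L^5 M T^-2]

The two sides have different dimensions, so the equation is NOT dimensionally consistent.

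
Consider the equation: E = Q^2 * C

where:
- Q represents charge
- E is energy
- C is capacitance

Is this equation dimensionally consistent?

No

Q (charge) has dimensions [I T].
E (energy) has dimensions [L^2 M T^-2].
C (capacitance) has dimensions [I^2 L^-2 M^-1 T^4].

Left side: [L^2 M T^-2]
Right side: [I^4 L^-2 M^-1 T^6]

The two sides have different dimensions, so the equation is NOT dimensionally consistent.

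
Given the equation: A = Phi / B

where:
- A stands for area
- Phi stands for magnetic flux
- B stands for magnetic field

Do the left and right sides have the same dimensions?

Yes

A (area) has dimensions [L^2].
Phi (magnetic flux) has dimensions [I^-1 L^2 M T^-2].
B (magnetic field) has dimensions [I^-1 M T^-2].

Left side: [L^2]
Right side: [L^2]

Both sides have the same dimensions, so the equation is dimensionally consistent.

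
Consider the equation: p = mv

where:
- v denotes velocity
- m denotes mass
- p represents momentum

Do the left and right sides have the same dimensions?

Yes

v (velocity) has dimensions [L T^-1].
m (mass) has dimensions [M].
p (momentum) has dimensions [L M T^-1].

Left side: [L M T^-1]
Right side: [L M T^-1]

Both sides have the same dimensions, so the equation is dimensionally consistent.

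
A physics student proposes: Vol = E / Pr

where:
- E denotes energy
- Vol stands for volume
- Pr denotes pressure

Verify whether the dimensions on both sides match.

Yes

E (energy) has dimensions [L^2 M T^-2].
Vol (volume) has dimensions [L^3].
Pr (pressure) has dimensions [L^-1 M T^-2].

Left side: [L^3]
Right side: [L^3]

Both sides have the same dimensions, so the equation is dimensionally consistent.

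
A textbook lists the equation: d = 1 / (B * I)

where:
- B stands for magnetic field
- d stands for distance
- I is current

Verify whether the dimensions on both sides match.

No

B (magnetic field) has dimensions [I^-1 M T^-2].
d (distance) has dimensions [L].
I (current) has dimensions [I].

Left side: [L]
Right side: [M^-1 T^2]

The two sides have different dimensions, so the equation is NOT dimensionally consistent.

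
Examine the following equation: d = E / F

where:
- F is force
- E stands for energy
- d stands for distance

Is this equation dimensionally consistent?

Yes

F (force) has dimensions [L M T^-2].
E (energy) has dimensions [L^2 M T^-2].
d (distance) has dimensions [L].

Left side: [L]
Right side: [L]

Both sides have the same dimensions, so the equation is dimensionally consistent.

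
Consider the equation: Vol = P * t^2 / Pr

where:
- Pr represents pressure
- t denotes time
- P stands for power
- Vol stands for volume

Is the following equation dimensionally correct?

No

Pr (pressure) has dimensions [L^-1 M T^-2].
t (time) has dimensions [T].
P (power) has dimensions [L^2 M T^-3].
Vol (volume) has dimensions [L^3].

Left side: [L^3]
Right side: [L^3 T]

The two sides have different dimensions, so the equation is NOT dimensionally consistent.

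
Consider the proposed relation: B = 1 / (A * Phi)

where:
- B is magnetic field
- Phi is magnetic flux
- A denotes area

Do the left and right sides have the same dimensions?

No

B (magnetic field) has dimensions [I^-1 M T^-2].
Phi (magnetic flux) has dimensions [I^-1 L^2 M T^-2].
A (area) has dimensions [L^2].

Left side: [I^-1 M T^-2]
Right side: [I L^-4 M^-1 T^2]

The two sides have different dimensions, so the equation is NOT dimensionally consistent.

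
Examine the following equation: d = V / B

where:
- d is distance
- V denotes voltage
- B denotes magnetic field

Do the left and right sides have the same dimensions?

No

d (distance) has dimensions [L].
V (voltage) has dimensions [I^-1 L^2 M T^-3].
B (magnetic field) has dimensions [I^-1 M T^-2].

Left side: [L]
Right side: [L^2 T^-1]

The two sides have different dimensions, so the equation is NOT dimensionally consistent.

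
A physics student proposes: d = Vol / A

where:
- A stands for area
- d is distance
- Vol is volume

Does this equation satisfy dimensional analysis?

Yes

A (area) has dimensions [L^2].
d (distance) has dimensions [L].
Vol (volume) has dimensions [L^3].

Left side: [L]
Right side: [L]

Both sides have the same dimensions, so the equation is dimensionally consistent.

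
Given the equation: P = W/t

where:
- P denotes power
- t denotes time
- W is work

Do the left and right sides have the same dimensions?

Yes

P (power) has dimensions [L^2 M T^-3].
t (time) has dimensions [T].
W (work) has dimensions [L^2 M T^-2].

Left side: [L^2 M T^-3]
Right side: [L^2 M T^-3]

Both sides have the same dimensions, so the equation is dimensionally consistent.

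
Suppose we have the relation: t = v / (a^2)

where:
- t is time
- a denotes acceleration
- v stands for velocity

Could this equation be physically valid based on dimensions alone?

No

t (time) has dimensions [T].
a (acceleration) has dimensions [L T^-2].
v (velocity) has dimensions [L T^-1].

Left side: [T]
Right side: [L^-1 T^3]

The two sides have different dimensions, so the equation is NOT dimensionally consistent.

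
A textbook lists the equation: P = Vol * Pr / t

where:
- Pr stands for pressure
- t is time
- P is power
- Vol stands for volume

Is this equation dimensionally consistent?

Yes

Pr (pressure) has dimensions [L^-1 M T^-2].
t (time) has dimensions [T].
P (power) has dimensions [L^2 M T^-3].
Vol (volume) has dimensions [L^3].

Left side: [L^2 M T^-3]
Right side: [L^2 M T^-3]

Both sides have the same dimensions, so the equation is dimensionally consistent.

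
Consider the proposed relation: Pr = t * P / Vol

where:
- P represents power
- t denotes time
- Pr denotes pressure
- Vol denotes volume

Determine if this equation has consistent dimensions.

Yes

P (power) has dimensions [L^2 M T^-3].
t (time) has dimensions [T].
Pr (pressure) has dimensions [L^-1 M T^-2].
Vol (volume) has dimensions [L^3].

Left side: [L^-1 M T^-2]
Right side: [L^-1 M T^-2]

Both sides have the same dimensions, so the equation is dimensionally consistent.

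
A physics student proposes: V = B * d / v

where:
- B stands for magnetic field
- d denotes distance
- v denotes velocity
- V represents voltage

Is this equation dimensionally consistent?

No

B (magnetic field) has dimensions [I^-1 M T^-2].
d (distance) has dimensions [L].
v (velocity) has dimensions [L T^-1].
V (voltage) has dimensions [I^-1 L^2 M T^-3].

Left side: [I^-1 L^2 M T^-3]
Right side: [I^-1 M T^-1]

The two sides have different dimensions, so the equation is NOT dimensionally consistent.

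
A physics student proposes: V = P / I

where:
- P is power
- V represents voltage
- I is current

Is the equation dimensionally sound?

Yes

P (power) has dimensions [L^2 M T^-3].
V (voltage) has dimensions [I^-1 L^2 M T^-3].
I (current) has dimensions [I].

Left side: [I^-1 L^2 M T^-3]
Right side: [I^-1 L^2 M T^-3]

Both sides have the same dimensions, so the equation is dimensionally consistent.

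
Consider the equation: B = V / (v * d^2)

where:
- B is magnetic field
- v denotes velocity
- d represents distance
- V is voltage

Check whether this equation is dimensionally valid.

No

B (magnetic field) has dimensions [I^-1 M T^-2].
v (velocity) has dimensions [L T^-1].
d (distance) has dimensions [L].
V (voltage) has dimensions [I^-1 L^2 M T^-3].

Left side: [I^-1 M T^-2]
Right side: [I^-1 L^-1 M T^-2]

The two sides have different dimensions, so the equation is NOT dimensionally consistent.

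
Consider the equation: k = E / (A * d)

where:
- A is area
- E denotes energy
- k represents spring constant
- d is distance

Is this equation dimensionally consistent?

No

A (area) has dimensions [L^2].
E (energy) has dimensions [L^2 M T^-2].
k (spring constant) has dimensions [M T^-2].
d (distance) has dimensions [L].

Left side: [M T^-2]
Right side: [L^-1 M T^-2]

The two sides have different dimensions, so the equation is NOT dimensionally consistent.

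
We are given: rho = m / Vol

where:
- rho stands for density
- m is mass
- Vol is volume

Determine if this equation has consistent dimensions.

Yes

rho (density) has dimensions [L^-3 M].
m (mass) has dimensions [M].
Vol (volume) has dimensions [L^3].

Left side: [L^-3 M]
Right side: [L^-3 M]

Both sides have the same dimensions, so the equation is dimensionally consistent.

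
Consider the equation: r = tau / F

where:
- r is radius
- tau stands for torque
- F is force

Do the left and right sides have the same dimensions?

Yes

r (radius) has dimensions [L].
tau (torque) has dimensions [L^2 M T^-2].
F (force) has dimensions [L M T^-2].

Left side: [L]
Right side: [L]

Both sides have the same dimensions, so the equation is dimensionally consistent.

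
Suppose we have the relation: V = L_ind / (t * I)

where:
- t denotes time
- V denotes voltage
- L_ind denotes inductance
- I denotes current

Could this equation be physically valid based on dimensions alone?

No

t (time) has dimensions [T].
V (voltage) has dimensions [I^-1 L^2 M T^-3].
L_ind (inductance) has dimensions [I^-2 L^2 M T^-2].
I (current) has dimensions [I].

Left side: [I^-1 L^2 M T^-3]
Right side: [I^-3 L^2 M T^-3]

The two sides have different dimensions, so the equation is NOT dimensionally consistent.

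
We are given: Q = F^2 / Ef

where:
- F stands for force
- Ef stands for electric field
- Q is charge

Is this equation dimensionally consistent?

No

F (force) has dimensions [L M T^-2].
Ef (electric field) has dimensions [I^-1 L M T^-3].
Q (charge) has dimensions [I T].

Left side: [I T]
Right side: [I L M T^-1]

The two sides have different dimensions, so the equation is NOT dimensionally consistent.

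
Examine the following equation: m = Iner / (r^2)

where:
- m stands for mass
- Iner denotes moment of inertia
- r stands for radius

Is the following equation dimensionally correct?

Yes

m (mass) has dimensions [M].
Iner (moment of inertia) has dimensions [L^2 M].
r (radius) has dimensions [L].

Left side: [M]
Right side: [M]

Both sides have the same dimensions, so the equation is dimensionally consistent.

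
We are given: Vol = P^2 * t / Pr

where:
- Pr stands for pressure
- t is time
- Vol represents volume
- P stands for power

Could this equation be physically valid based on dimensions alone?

No

Pr (pressure) has dimensions [L^-1 M T^-2].
t (time) has dimensions [T].
Vol (volume) has dimensions [L^3].
P (power) has dimensions [L^2 M T^-3].

Left side: [L^3]
Right side: [L^5 M T^-3]

The two sides have different dimensions, so the equation is NOT dimensionally consistent.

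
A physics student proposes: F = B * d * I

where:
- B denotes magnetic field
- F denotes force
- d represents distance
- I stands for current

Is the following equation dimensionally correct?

Yes

B (magnetic field) has dimensions [I^-1 M T^-2].
F (force) has dimensions [L M T^-2].
d (distance) has dimensions [L].
I (current) has dimensions [I].

Left side: [L M T^-2]
Right side: [L M T^-2]

Both sides have the same dimensions, so the equation is dimensionally consistent.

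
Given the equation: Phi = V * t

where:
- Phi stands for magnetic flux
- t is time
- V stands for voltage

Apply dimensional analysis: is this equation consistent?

Yes

Phi (magnetic flux) has dimensions [I^-1 L^2 M T^-2].
t (time) has dimensions [T].
V (voltage) has dimensions [I^-1 L^2 M T^-3].

Left side: [I^-1 L^2 M T^-2]
Right side: [I^-1 L^2 M T^-2]

Both sides have the same dimensions, so the equation is dimensionally consistent.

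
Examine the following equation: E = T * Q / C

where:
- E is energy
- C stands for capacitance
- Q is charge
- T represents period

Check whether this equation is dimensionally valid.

No

E (energy) has dimensions [L^2 M T^-2].
C (capacitance) has dimensions [I^2 L^-2 M^-1 T^4].
Q (charge) has dimensions [I T].
T (period) has dimensions [T].

Left side: [L^2 M T^-2]
Right side: [I^-1 L^2 M T^-2]

The two sides have different dimensions, so the equation is NOT dimensionally consistent.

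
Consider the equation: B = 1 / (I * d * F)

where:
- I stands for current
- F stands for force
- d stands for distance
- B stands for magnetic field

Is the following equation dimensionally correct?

No

I (current) has dimensions [I].
F (force) has dimensions [L M T^-2].
d (distance) has dimensions [L].
B (magnetic field) has dimensions [I^-1 M T^-2].

Left side: [I^-1 M T^-2]
Right side: [I^-1 L^-2 M^-1 T^2]

The two sides have different dimensions, so the equation is NOT dimensionally consistent.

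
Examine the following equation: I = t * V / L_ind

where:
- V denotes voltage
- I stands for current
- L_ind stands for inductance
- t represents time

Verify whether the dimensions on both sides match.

Yes

V (voltage) has dimensions [I^-1 L^2 M T^-3].
I (current) has dimensions [I].
L_ind (inductance) has dimensions [I^-2 L^2 M T^-2].
t (time) has dimensions [T].

Left side: [I]
Right side: [I]

Both sides have the same dimensions, so the equation is dimensionally consistent.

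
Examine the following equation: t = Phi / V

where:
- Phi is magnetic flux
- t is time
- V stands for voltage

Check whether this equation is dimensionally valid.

Yes

Phi (magnetic flux) has dimensions [I^-1 L^2 M T^-2].
t (time) has dimensions [T].
V (voltage) has dimensions [I^-1 L^2 M T^-3].

Left side: [T]
Right side: [T]

Both sides have the same dimensions, so the equation is dimensionally consistent.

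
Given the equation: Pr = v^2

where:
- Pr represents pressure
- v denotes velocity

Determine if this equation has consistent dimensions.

No

Pr (pressure) has dimensions [L^-1 M T^-2].
v (velocity) has dimensions [L T^-1].

Left side: [L^-1 M T^-2]
Right side: [L^2 T^-2]

The two sides have different dimensions, so the equation is NOT dimensionally consistent.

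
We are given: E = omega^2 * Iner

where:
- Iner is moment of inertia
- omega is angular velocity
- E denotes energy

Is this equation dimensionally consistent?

Yes

Iner (moment of inertia) has dimensions [L^2 M].
omega (angular velocity) has dimensions [T^-1].
E (energy) has dimensions [L^2 M T^-2].

Left side: [L^2 M T^-2]
Right side: [L^2 M T^-2]

Both sides have the same dimensions, so the equation is dimensionally consistent.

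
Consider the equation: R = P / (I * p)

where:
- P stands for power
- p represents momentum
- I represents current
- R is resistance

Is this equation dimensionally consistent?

No

P (power) has dimensions [L^2 M T^-3].
p (momentum) has dimensions [L M T^-1].
I (current) has dimensions [I].
R (resistance) has dimensions [I^-2 L^2 M T^-3].

Left side: [I^-2 L^2 M T^-3]
Right side: [I^-1 L T^-2]

The two sides have different dimensions, so the equation is NOT dimensionally consistent.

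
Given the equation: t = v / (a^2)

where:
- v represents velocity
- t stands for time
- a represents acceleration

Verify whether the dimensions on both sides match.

No

v (velocity) has dimensions [L T^-1].
t (time) has dimensions [T].
a (acceleration) has dimensions [L T^-2].

Left side: [T]
Right side: [L^-1 T^3]

The two sides have different dimensions, so the equation is NOT dimensionally consistent.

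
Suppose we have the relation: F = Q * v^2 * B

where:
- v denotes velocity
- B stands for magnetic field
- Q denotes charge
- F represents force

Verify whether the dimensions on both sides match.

No

v (velocity) has dimensions [L T^-1].
B (magnetic field) has dimensions [I^-1 M T^-2].
Q (charge) has dimensions [I T].
F (force) has dimensions [L M T^-2].

Left side: [L M T^-2]
Right side: [L^2 M T^-3]

The two sides have different dimensions, so the equation is NOT dimensionally consistent.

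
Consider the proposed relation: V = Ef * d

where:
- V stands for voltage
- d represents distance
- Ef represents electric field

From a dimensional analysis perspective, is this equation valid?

Yes

V (voltage) has dimensions [I^-1 L^2 M T^-3].
d (distance) has dimensions [L].
Ef (electric field) has dimensions [I^-1 L M T^-3].

Left side: [I^-1 L^2 M T^-3]
Right side: [I^-1 L^2 M T^-3]

Both sides have the same dimensions, so the equation is dimensionally consistent.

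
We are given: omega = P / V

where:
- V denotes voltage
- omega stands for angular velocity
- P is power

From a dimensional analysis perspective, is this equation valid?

No

V (voltage) has dimensions [I^-1 L^2 M T^-3].
omega (angular velocity) has dimensions [T^-1].
P (power) has dimensions [L^2 M T^-3].

Left side: [T^-1]
Right side: [I]

The two sides have different dimensions, so the equation is NOT dimensionally consistent.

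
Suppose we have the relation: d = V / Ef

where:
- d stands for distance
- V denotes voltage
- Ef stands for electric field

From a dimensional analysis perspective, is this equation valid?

Yes

d (distance) has dimensions [L].
V (voltage) has dimensions [I^-1 L^2 M T^-3].
Ef (electric field) has dimensions [I^-1 L M T^-3].

Left side: [L]
Right side: [L]

Both sides have the same dimensions, so the equation is dimensionally consistent.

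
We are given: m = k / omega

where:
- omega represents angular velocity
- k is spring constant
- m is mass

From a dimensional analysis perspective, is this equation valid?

No

omega (angular velocity) has dimensions [T^-1].
k (spring constant) has dimensions [M T^-2].
m (mass) has dimensions [M].

Left side: [M]
Right side: [M T^-1]

The two sides have different dimensions, so the equation is NOT dimensionally consistent.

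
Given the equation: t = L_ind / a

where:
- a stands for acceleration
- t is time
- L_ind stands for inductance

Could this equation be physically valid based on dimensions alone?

No

a (acceleration) has dimensions [L T^-2].
t (time) has dimensions [T].
L_ind (inductance) has dimensions [I^-2 L^2 M T^-2].

Left side: [T]
Right side: [I^-2 L M]

The two sides have different dimensions, so the equation is NOT dimensionally consistent.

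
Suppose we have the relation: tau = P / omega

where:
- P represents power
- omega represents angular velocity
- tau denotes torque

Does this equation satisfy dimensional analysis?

Yes

P (power) has dimensions [L^2 M T^-3].
omega (angular velocity) has dimensions [T^-1].
tau (torque) has dimensions [L^2 M T^-2].

Left side: [L^2 M T^-2]
Right side: [L^2 M T^-2]

Both sides have the same dimensions, so the equation is dimensionally consistent.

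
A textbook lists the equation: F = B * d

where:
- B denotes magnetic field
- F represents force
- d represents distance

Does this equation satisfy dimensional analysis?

No

B (magnetic field) has dimensions [I^-1 M T^-2].
F (force) has dimensions [L M T^-2].
d (distance) has dimensions [L].

Left side: [L M T^-2]
Right side: [I^-1 L M T^-2]

The two sides have different dimensions, so the equation is NOT dimensionally consistent.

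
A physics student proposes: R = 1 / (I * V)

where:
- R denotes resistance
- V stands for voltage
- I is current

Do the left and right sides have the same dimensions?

No

R (resistance) has dimensions [I^-2 L^2 M T^-3].
V (voltage) has dimensions [I^-1 L^2 M T^-3].
I (current) has dimensions [I].

Left side: [I^-2 L^2 M T^-3]
Right side: [L^-2 M^-1 T^3]

The two sides have different dimensions, so the equation is NOT dimensionally consistent.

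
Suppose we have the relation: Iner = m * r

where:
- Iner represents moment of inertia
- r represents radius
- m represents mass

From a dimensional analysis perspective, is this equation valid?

No

Iner (moment of inertia) has dimensions [L^2 M].
r (radius) has dimensions [L].
m (mass) has dimensions [M].

Left side: [L^2 M]
Right side: [L M]

The two sides have different dimensions, so the equation is NOT dimensionally consistent.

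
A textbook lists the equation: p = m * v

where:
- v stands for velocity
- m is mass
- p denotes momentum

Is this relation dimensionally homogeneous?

Yes

v (velocity) has dimensions [L T^-1].
m (mass) has dimensions [M].
p (momentum) has dimensions [L M T^-1].

Left side: [L M T^-1]
Right side: [L M T^-1]

Both sides have the same dimensions, so the equation is dimensionally consistent.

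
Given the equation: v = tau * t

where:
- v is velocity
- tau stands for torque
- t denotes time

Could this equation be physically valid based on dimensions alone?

No

v (velocity) has dimensions [L T^-1].
tau (torque) has dimensions [L^2 M T^-2].
t (time) has dimensions [T].

Left side: [L T^-1]
Right side: [L^2 M T^-1]

The two sides have different dimensions, so the equation is NOT dimensionally consistent.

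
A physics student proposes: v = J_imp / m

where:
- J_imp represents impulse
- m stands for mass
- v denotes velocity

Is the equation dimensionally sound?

Yes

J_imp (impulse) has dimensions [L M T^-1].
m (mass) has dimensions [M].
v (velocity) has dimensions [L T^-1].

Left side: [L T^-1]
Right side: [L T^-1]

Both sides have the same dimensions, so the equation is dimensionally consistent.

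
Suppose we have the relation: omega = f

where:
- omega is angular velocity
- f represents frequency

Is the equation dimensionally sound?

Yes

omega (angular velocity) has dimensions [T^-1].
f (frequency) has dimensions [T^-1].

Left side: [T^-1]
Right side: [T^-1]

Both sides have the same dimensions, so the equation is dimensionally consistent.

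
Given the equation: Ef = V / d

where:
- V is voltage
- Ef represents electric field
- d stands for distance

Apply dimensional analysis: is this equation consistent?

Yes

V (voltage) has dimensions [I^-1 L^2 M T^-3].
Ef (electric field) has dimensions [I^-1 L M T^-3].
d (distance) has dimensions [L].

Left side: [I^-1 L M T^-3]
Right side: [I^-1 L M T^-3]

Both sides have the same dimensions, so the equation is dimensionally consistent.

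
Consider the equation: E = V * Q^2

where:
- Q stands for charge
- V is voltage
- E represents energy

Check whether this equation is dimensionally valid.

No

Q (charge) has dimensions [I T].
V (voltage) has dimensions [I^-1 L^2 M T^-3].
E (energy) has dimensions [L^2 M T^-2].

Left side: [L^2 M T^-2]
Right side: [I L^2 M T^-1]

The two sides have different dimensions, so the equation is NOT dimensionally consistent.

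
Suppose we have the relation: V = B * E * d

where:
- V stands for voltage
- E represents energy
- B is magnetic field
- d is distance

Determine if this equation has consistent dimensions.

No

V (voltage) has dimensions [I^-1 L^2 M T^-3].
E (energy) has dimensions [L^2 M T^-2].
B (magnetic field) has dimensions [I^-1 M T^-2].
d (distance) has dimensions [L].

Left side: [I^-1 L^2 M T^-3]
Right side: [I^-1 L^3 M^2 T^-4]

The two sides have different dimensions, so the equation is NOT dimensionally consistent.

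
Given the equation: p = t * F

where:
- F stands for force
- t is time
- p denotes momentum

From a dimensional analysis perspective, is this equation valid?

Yes

F (force) has dimensions [L M T^-2].
t (time) has dimensions [T].
p (momentum) has dimensions [L M T^-1].

Left side: [L M T^-1]
Right side: [L M T^-1]

Both sides have the same dimensions, so the equation is dimensionally consistent.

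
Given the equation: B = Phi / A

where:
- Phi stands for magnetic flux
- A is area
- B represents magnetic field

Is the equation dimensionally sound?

Yes

Phi (magnetic flux) has dimensions [I^-1 L^2 M T^-2].
A (area) has dimensions [L^2].
B (magnetic field) has dimensions [I^-1 M T^-2].

Left side: [I^-1 M T^-2]
Right side: [I^-1 M T^-2]

Both sides have the same dimensions, so the equation is dimensionally consistent.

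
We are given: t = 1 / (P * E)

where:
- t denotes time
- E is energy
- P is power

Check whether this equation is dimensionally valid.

No

t (time) has dimensions [T].
E (energy) has dimensions [L^2 M T^-2].
P (power) has dimensions [L^2 M T^-3].

Left side: [T]
Right side: [L^-4 M^-2 T^5]

The two sides have different dimensions, so the equation is NOT dimensionally consistent.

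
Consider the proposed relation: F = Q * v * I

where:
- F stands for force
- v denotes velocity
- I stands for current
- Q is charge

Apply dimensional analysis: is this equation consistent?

No

F (force) has dimensions [L M T^-2].
v (velocity) has dimensions [L T^-1].
I (current) has dimensions [I].
Q (charge) has dimensions [I T].

Left side: [L M T^-2]
Right side: [I^2 L]

The two sides have different dimensions, so the equation is NOT dimensionally consistent.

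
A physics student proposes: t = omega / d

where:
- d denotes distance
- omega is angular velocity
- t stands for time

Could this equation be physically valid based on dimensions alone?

No

d (distance) has dimensions [L].
omega (angular velocity) has dimensions [T^-1].
t (time) has dimensions [T].

Left side: [T]
Right side: [L^-1 T^-1]

The two sides have different dimensions, so the equation is NOT dimensionally consistent.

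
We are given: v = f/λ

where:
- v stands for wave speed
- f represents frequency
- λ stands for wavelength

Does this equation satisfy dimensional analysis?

No

v (wave speed) has dimensions [L T^-1].
f (frequency) has dimensions [T^-1].
λ (wavelength) has dimensions [L].

Left side: [L T^-1]
Right side: [L^-1 T^-1]

The two sides have different dimensions, so the equation is NOT dimensionally consistent.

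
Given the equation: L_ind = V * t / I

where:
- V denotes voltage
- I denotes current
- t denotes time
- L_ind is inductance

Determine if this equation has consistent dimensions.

Yes

V (voltage) has dimensions [I^-1 L^2 M T^-3].
I (current) has dimensions [I].
t (time) has dimensions [T].
L_ind (inductance) has dimensions [I^-2 L^2 M T^-2].

Left side: [I^-2 L^2 M T^-2]
Right side: [I^-2 L^2 M T^-2]

Both sides have the same dimensions, so the equation is dimensionally consistent.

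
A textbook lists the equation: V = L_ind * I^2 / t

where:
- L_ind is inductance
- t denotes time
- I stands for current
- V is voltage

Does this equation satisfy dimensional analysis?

No

L_ind (inductance) has dimensions [I^-2 L^2 M T^-2].
t (time) has dimensions [T].
I (current) has dimensions [I].
V (voltage) has dimensions [I^-1 L^2 M T^-3].

Left side: [I^-1 L^2 M T^-3]
Right side: [L^2 M T^-3]

The two sides have different dimensions, so the equation is NOT dimensionally consistent.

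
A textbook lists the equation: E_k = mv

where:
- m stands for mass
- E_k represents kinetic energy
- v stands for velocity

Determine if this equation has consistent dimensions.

No

m (mass) has dimensions [M].
E_k (kinetic energy) has dimensions [L^2 M T^-2].
v (velocity) has dimensions [L T^-1].

Left side: [L^2 M T^-2]
Right side: [L M T^-1]

The two sides have different dimensions, so the equation is NOT dimensionally consistent.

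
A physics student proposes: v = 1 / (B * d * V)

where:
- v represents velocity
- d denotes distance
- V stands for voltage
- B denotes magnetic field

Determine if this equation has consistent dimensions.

No

v (velocity) has dimensions [L T^-1].
d (distance) has dimensions [L].
V (voltage) has dimensions [I^-1 L^2 M T^-3].
B (magnetic field) has dimensions [I^-1 M T^-2].

Left side: [L T^-1]
Right side: [I^2 L^-3 M^-2 T^5]

The two sides have different dimensions, so the equation is NOT dimensionally consistent.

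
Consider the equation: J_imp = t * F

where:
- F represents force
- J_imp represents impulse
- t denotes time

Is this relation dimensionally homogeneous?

Yes

F (force) has dimensions [L M T^-2].
J_imp (impulse) has dimensions [L M T^-1].
t (time) has dimensions [T].

Left side: [L M T^-1]
Right side: [L M T^-1]

Both sides have the same dimensions, so the equation is dimensionally consistent.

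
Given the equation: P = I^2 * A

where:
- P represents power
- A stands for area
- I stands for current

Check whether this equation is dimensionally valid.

No

P (power) has dimensions [L^2 M T^-3].
A (area) has dimensions [L^2].
I (current) has dimensions [I].

Left side: [L^2 M T^-3]
Right side: [I^2 L^2]

The two sides have different dimensions, so the equation is NOT dimensionally consistent.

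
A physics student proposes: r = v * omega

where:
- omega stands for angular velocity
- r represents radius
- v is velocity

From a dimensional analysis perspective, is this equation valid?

No

omega (angular velocity) has dimensions [T^-1].
r (radius) has dimensions [L].
v (velocity) has dimensions [L T^-1].

Left side: [L]
Right side: [L T^-2]

The two sides have different dimensions, so the equation is NOT dimensionally consistent.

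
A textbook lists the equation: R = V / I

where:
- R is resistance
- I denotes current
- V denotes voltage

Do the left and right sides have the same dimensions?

Yes

R (resistance) has dimensions [I^-2 L^2 M T^-3].
I (current) has dimensions [I].
V (voltage) has dimensions [I^-1 L^2 M T^-3].

Left side: [I^-2 L^2 M T^-3]
Right side: [I^-2 L^2 M T^-3]

Both sides have the same dimensions, so the equation is dimensionally consistent.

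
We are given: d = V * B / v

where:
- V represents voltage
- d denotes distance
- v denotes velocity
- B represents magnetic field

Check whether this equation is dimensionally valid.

No

V (voltage) has dimensions [I^-1 L^2 M T^-3].
d (distance) has dimensions [L].
v (velocity) has dimensions [L T^-1].
B (magnetic field) has dimensions [I^-1 M T^-2].

Left side: [L]
Right side: [I^-2 L M^2 T^-4]

The two sides have different dimensions, so the equation is NOT dimensionally consistent.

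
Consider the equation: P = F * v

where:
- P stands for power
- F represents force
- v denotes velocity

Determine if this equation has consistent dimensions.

Yes

P (power) has dimensions [L^2 M T^-3].
F (force) has dimensions [L M T^-2].
v (velocity) has dimensions [L T^-1].

Left side: [L^2 M T^-3]
Right side: [L^2 M T^-3]

Both sides have the same dimensions, so the equation is dimensionally consistent.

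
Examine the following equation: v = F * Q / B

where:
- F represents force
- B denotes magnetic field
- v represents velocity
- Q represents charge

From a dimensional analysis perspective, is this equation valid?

No

F (force) has dimensions [L M T^-2].
B (magnetic field) has dimensions [I^-1 M T^-2].
v (velocity) has dimensions [L T^-1].
Q (charge) has dimensions [I T].

Left side: [L T^-1]
Right side: [I^2 L T]

The two sides have different dimensions, so the equation is NOT dimensionally consistent.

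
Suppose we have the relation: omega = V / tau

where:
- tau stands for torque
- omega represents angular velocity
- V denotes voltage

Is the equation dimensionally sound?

No

tau (torque) has dimensions [L^2 M T^-2].
omega (angular velocity) has dimensions [T^-1].
V (voltage) has dimensions [I^-1 L^2 M T^-3].

Left side: [T^-1]
Right side: [I^-1 T^-1]

The two sides have different dimensions, so the equation is NOT dimensionally consistent.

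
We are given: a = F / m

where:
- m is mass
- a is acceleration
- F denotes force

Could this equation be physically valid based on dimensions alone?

Yes

m (mass) has dimensions [M].
a (acceleration) has dimensions [L T^-2].
F (force) has dimensions [L M T^-2].

Left side: [L T^-2]
Right side: [L T^-2]

Both sides have the same dimensions, so the equation is dimensionally consistent.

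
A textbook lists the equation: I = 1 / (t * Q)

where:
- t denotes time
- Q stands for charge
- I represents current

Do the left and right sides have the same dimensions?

No

t (time) has dimensions [T].
Q (charge) has dimensions [I T].
I (current) has dimensions [I].

Left side: [I]
Right side: [I^-1 T^-2]

The two sides have different dimensions, so the equation is NOT dimensionally consistent.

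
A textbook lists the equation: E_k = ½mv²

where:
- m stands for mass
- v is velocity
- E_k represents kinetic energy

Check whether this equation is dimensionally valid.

Yes

m (mass) has dimensions [M].
v (velocity) has dimensions [L T^-1].
E_k (kinetic energy) has dimensions [L^2 M T^-2].

Left side: [L^2 M T^-2]
Right side: [L^2 M T^-2]

Both sides have the same dimensions, so the equation is dimensionally consistent.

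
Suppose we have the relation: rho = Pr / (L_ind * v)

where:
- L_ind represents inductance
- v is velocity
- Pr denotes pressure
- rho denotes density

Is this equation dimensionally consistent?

No

L_ind (inductance) has dimensions [I^-2 L^2 M T^-2].
v (velocity) has dimensions [L T^-1].
Pr (pressure) has dimensions [L^-1 M T^-2].
rho (density) has dimensions [L^-3 M].

Left side: [L^-3 M]
Right side: [I^2 L^-4 T]

The two sides have different dimensions, so the equation is NOT dimensionally consistent.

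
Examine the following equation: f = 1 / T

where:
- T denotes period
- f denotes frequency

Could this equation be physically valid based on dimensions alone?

Yes

T (period) has dimensions [T].
f (frequency) has dimensions [T^-1].

Left side: [T^-1]
Right side: [T^-1]

Both sides have the same dimensions, so the equation is dimensionally consistent.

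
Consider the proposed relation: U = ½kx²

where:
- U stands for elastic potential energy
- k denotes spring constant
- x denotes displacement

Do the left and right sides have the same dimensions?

Yes

U (elastic potential energy) has dimensions [L^2 M T^-2].
k (spring constant) has dimensions [M T^-2].
x (displacement) has dimensions [L].

Left side: [L^2 M T^-2]
Right side: [L^2 M T^-2]

Both sides have the same dimensions, so the equation is dimensionally consistent.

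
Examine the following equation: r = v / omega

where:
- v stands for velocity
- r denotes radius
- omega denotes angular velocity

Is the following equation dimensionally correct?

Yes

v (velocity) has dimensions [L T^-1].
r (radius) has dimensions [L].
omega (angular velocity) has dimensions [T^-1].

Left side: [L]
Right side: [L]

Both sides have the same dimensions, so the equation is dimensionally consistent.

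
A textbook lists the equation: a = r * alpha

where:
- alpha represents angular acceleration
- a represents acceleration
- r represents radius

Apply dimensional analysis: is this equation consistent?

Yes

alpha (angular acceleration) has dimensions [T^-2].
a (acceleration) has dimensions [L T^-2].
r (radius) has dimensions [L].

Left side: [L T^-2]
Right side: [L T^-2]

Both sides have the same dimensions, so the equation is dimensionally consistent.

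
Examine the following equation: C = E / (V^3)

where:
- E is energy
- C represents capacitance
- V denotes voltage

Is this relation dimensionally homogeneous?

No

E (energy) has dimensions [L^2 M T^-2].
C (capacitance) has dimensions [I^2 L^-2 M^-1 T^4].
V (voltage) has dimensions [I^-1 L^2 M T^-3].

Left side: [I^2 L^-2 M^-1 T^4]
Right side: [I^3 L^-4 M^-2 T^7]

The two sides have different dimensions, so the equation is NOT dimensionally consistent.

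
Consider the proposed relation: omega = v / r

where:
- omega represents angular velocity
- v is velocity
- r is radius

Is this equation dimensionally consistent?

Yes

omega (angular velocity) has dimensions [T^-1].
v (velocity) has dimensions [L T^-1].
r (radius) has dimensions [L].

Left side: [T^-1]
Right side: [T^-1]

Both sides have the same dimensions, so the equation is dimensionally consistent.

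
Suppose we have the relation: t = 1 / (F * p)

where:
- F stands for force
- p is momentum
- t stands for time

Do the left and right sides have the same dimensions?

No

F (force) has dimensions [L M T^-2].
p (momentum) has dimensions [L M T^-1].
t (time) has dimensions [T].

Left side: [T]
Right side: [L^-2 M^-2 T^3]

The two sides have different dimensions, so the equation is NOT dimensionally consistent.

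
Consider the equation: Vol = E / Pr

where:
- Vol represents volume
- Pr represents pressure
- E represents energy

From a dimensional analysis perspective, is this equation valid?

Yes

Vol (volume) has dimensions [L^3].
Pr (pressure) has dimensions [L^-1 M T^-2].
E (energy) has dimensions [L^2 M T^-2].

Left side: [L^3]
Right side: [L^3]

Both sides have the same dimensions, so the equation is dimensionally consistent.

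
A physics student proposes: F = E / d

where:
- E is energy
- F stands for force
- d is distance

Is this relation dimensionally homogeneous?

Yes

E (energy) has dimensions [L^2 M T^-2].
F (force) has dimensions [L M T^-2].
d (distance) has dimensions [L].

Left side: [L M T^-2]
Right side: [L M T^-2]

Both sides have the same dimensions, so the equation is dimensionally consistent.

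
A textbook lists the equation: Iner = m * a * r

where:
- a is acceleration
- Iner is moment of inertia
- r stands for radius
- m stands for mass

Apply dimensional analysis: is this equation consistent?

No

a (acceleration) has dimensions [L T^-2].
Iner (moment of inertia) has dimensions [L^2 M].
r (radius) has dimensions [L].
m (mass) has dimensions [M].

Left side: [L^2 M]
Right side: [L^2 M T^-2]

The two sides have different dimensions, so the equation is NOT dimensionally consistent.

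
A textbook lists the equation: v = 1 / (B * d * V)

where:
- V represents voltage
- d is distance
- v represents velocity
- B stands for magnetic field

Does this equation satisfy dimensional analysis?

No

V (voltage) has dimensions [I^-1 L^2 M T^-3].
d (distance) has dimensions [L].
v (velocity) has dimensions [L T^-1].
B (magnetic field) has dimensions [I^-1 M T^-2].

Left side: [L T^-1]
Right side: [I^2 L^-3 M^-2 T^5]

The two sides have different dimensions, so the equation is NOT dimensionally consistent.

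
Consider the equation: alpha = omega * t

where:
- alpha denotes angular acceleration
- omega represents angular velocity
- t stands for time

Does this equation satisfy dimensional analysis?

No

alpha (angular acceleration) has dimensions [T^-2].
omega (angular velocity) has dimensions [T^-1].
t (time) has dimensions [T].

Left side: [T^-2]
Right side: [dimensionless]

The two sides have different dimensions, so the equation is NOT dimensionally consistent.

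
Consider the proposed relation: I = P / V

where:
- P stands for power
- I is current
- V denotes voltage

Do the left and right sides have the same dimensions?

Yes

P (power) has dimensions [L^2 M T^-3].
I (current) has dimensions [I].
V (voltage) has dimensions [I^-1 L^2 M T^-3].

Left side: [I]
Right side: [I]

Both sides have the same dimensions, so the equation is dimensionally consistent.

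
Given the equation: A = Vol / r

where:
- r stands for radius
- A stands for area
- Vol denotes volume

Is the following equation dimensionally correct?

Yes

r (radius) has dimensions [L].
A (area) has dimensions [L^2].
Vol (volume) has dimensions [L^3].

Left side: [L^2]
Right side: [L^2]

Both sides have the same dimensions, so the equation is dimensionally consistent.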